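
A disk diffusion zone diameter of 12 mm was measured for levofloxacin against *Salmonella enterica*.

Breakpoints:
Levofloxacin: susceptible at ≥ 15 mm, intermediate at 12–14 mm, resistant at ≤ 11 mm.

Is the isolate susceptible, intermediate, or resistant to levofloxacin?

Intermediate

Levofloxacin (12 mm) in 12–14 mm → I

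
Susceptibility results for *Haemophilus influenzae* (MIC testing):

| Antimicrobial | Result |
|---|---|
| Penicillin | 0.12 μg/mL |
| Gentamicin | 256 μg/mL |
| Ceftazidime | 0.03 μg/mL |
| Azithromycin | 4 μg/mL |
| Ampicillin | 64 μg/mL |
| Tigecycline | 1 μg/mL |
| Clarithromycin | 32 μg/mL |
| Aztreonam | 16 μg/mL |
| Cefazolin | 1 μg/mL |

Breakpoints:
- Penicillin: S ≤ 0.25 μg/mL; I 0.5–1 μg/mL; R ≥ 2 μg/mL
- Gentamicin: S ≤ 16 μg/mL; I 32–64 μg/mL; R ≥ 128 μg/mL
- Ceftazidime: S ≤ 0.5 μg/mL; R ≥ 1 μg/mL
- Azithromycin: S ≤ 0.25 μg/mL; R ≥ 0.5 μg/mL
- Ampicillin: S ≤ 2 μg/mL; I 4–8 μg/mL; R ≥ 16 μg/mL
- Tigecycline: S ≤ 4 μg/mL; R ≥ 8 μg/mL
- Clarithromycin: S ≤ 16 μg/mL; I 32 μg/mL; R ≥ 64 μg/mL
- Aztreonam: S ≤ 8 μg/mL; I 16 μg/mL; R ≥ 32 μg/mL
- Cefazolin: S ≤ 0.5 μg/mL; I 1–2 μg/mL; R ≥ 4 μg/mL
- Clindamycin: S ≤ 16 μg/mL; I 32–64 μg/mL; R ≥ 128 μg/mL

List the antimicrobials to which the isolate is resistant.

gentamicin, azithromycin, ampicillin

Penicillin: 0.12 μg/mL is ≤ 0.25 μg/mL ⇒ S
Gentamicin: 256 μg/mL is ≥ 128 μg/mL → resistant
Ceftazidime: 0.03 μg/mL is ≤ 0.5 μg/mL — S
Azithromycin: 4 μg/mL is ≥ 0.5 μg/mL — Resistant
Ampicillin 64 μg/mL: ≥ 16 μg/mL → Resistant
Tigecycline: 1 μg/mL is ≤ 4 μg/mL → S
Clarithromycin 32 μg/mL: = 32 μg/mL ⇒ intermediate
Aztreonam (16 μg/mL) = 16 μg/mL ⇒ I
Cefazolin 1 μg/mL: in 1–2 μg/mL ⇒ Intermediate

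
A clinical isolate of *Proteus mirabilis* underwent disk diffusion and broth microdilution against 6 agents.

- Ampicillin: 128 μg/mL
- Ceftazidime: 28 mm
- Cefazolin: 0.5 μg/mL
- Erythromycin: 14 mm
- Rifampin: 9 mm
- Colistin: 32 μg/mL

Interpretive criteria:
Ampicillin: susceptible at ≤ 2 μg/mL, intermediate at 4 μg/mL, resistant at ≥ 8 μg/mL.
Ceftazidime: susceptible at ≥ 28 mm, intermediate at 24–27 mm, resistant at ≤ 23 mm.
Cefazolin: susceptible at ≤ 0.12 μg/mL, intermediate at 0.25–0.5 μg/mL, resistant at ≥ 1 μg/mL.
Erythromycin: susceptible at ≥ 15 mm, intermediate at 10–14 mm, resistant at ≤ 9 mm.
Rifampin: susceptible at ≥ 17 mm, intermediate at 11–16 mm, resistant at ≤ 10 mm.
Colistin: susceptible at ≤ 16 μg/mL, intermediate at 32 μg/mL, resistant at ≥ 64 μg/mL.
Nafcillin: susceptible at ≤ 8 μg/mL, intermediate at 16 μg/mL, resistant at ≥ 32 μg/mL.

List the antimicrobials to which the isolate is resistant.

ampicillin, rifampin

Ampicillin (128 μg/mL) ≥ 8 μg/mL — resistant
Ceftazidime 28 mm: ≥ 28 mm — Susceptible
Cefazolin 0.5 μg/mL: in 0.25–0.5 μg/mL → I
Erythromycin (14 mm) in 10–14 mm ⇒ intermediate
Rifampin (9 mm) ≤ 10 mm ⇒ resistant
Colistin: 32 μg/mL is = 32 μg/mL — intermediate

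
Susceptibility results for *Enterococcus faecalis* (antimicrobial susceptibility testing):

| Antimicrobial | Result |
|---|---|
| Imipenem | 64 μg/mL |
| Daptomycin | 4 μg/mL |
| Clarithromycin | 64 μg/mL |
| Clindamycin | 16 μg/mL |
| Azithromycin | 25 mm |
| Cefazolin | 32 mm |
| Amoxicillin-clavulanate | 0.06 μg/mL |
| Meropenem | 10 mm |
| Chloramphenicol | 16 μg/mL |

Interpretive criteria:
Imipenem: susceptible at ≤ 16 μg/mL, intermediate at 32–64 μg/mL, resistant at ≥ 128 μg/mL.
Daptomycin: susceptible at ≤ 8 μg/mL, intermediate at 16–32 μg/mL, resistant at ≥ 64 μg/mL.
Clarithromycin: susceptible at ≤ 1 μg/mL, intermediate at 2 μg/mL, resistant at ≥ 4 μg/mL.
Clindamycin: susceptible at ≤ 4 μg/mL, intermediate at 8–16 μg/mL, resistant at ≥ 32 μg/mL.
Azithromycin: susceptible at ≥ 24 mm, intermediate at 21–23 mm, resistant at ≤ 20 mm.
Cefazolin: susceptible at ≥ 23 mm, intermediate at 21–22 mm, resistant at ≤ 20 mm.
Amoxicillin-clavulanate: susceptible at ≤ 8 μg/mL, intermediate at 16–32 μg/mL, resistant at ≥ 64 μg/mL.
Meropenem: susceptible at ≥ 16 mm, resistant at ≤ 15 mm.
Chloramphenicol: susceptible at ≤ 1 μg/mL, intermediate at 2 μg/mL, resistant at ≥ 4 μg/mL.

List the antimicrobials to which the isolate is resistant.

clarithromycin, meropenem, chloramphenicol

Imipenem 64 μg/mL: in 32–64 μg/mL — Intermediate
Daptomycin (4 μg/mL) ≤ 8 μg/mL — S
Clarithromycin (64 μg/mL) ≥ 4 μg/mL → R
Clindamycin (16 μg/mL) in 8–16 μg/mL ⇒ intermediate
Azithromycin (25 mm) ≥ 24 mm — S
Cefazolin 32 mm: ≥ 23 mm — susceptible
Amoxicillin-clavulanate 0.06 μg/mL: ≤ 8 μg/mL — susceptible
Meropenem: 10 mm is ≤ 15 mm ⇒ Resistant
Chloramphenicol (16 μg/mL) ≥ 4 μg/mL — Resistant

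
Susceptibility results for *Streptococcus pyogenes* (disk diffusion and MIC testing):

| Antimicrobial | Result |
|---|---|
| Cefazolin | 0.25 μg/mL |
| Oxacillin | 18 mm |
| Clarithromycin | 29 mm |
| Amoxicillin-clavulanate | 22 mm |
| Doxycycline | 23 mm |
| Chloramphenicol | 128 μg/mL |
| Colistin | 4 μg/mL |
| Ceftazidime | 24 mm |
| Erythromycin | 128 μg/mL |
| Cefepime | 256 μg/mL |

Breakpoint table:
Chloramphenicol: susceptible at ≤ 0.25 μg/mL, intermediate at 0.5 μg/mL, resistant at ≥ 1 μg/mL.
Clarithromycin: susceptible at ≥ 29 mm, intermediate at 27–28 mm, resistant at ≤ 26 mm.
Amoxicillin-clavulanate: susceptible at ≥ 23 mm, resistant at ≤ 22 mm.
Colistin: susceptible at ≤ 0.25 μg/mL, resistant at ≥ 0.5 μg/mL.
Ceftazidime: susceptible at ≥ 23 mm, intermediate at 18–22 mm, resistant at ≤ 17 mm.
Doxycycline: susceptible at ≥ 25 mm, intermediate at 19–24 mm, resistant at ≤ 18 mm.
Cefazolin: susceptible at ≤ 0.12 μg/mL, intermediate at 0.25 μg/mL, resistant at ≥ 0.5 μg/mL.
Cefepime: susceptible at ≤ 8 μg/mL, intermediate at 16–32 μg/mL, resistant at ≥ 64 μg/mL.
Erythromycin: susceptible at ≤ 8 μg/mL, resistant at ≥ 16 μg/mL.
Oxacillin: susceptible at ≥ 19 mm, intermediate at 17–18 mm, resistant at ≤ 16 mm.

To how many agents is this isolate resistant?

Cefazolin (0.25 μg/mL) = 0.25 μg/mL — I
Oxacillin 18 mm: in 17–18 mm — I
Clarithromycin: 29 mm is ≥ 29 mm ⇒ Susceptible
Amoxicillin-clavulanate 22 mm: ≤ 22 mm — R
Doxycycline: 23 mm is in 19–24 mm → Intermediate
Chloramphenicol: 128 μg/mL is ≥ 1 μg/mL ⇒ resistant
Colistin (4 μg/mL) ≥ 0.5 μg/mL ⇒ Resistant
Ceftazidime (24 mm) ≥ 23 mm ⇒ susceptible
Erythromycin: 128 μg/mL is ≥ 16 μg/mL ⇒ R
Cefepime 256 μg/mL: ≥ 64 μg/mL → resistant
Resistant: 5

5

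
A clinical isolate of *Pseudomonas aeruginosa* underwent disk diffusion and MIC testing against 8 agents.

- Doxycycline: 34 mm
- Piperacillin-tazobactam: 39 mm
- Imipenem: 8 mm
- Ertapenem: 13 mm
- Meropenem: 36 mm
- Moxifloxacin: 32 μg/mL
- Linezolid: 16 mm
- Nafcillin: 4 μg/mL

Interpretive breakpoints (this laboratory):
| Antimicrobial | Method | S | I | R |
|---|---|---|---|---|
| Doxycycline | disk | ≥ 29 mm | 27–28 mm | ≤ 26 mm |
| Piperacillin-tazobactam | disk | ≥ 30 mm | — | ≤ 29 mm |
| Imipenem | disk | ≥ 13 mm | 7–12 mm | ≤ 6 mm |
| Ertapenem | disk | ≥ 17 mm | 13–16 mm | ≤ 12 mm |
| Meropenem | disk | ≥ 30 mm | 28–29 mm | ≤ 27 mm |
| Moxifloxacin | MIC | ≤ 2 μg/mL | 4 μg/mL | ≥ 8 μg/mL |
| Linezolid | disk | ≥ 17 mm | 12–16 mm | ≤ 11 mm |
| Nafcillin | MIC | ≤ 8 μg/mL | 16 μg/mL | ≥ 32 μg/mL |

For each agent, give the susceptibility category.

Doxycycline: 34 mm is ≥ 29 mm ⇒ susceptible
Piperacillin-tazobactam (39 mm) ≥ 30 mm ⇒ S
Imipenem (8 mm) in 7–12 mm ⇒ Intermediate
Ertapenem (13 mm) in 13–16 mm → I
Meropenem: 36 mm is ≥ 30 mm → susceptible
Moxifloxacin: 32 μg/mL is ≥ 8 μg/mL — R
Linezolid 16 mm: in 12–16 mm ⇒ intermediate
Nafcillin: 4 μg/mL is ≤ 8 μg/mL → Susceptible

S, S, I, I, S, R, I, S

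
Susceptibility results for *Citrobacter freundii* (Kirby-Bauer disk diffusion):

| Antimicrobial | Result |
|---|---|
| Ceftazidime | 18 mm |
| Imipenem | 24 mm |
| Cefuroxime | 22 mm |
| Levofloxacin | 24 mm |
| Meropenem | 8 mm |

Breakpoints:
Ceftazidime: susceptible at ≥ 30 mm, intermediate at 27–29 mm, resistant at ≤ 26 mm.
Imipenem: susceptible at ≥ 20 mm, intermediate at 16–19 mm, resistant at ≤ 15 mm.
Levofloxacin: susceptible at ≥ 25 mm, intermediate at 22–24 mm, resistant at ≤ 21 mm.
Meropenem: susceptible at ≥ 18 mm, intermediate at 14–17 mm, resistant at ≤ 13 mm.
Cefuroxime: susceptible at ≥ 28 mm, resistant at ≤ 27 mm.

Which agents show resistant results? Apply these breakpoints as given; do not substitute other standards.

ceftazidime, cefuroxime, meropenem

Ceftazidime: 18 mm is ≤ 26 mm → Resistant
Imipenem 24 mm: ≥ 20 mm → S
Cefuroxime (22 mm) ≤ 27 mm ⇒ Resistant
Levofloxacin 24 mm: in 22–24 mm ⇒ intermediate
Meropenem 8 mm: ≤ 13 mm → Resistant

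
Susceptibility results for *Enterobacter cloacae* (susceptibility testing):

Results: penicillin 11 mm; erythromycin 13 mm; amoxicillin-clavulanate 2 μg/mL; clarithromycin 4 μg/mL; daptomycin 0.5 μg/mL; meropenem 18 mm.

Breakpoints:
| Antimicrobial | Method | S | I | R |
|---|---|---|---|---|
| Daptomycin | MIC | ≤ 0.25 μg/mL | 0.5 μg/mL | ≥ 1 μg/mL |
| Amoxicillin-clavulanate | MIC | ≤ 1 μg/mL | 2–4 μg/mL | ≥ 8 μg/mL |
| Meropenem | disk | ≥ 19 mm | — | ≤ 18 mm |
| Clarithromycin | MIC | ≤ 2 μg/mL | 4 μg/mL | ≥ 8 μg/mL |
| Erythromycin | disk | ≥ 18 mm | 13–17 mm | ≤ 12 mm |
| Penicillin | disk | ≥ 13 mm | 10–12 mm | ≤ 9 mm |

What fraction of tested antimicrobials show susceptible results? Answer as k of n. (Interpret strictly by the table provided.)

0 of 6

Penicillin 11 mm: in 10–12 mm → I
Erythromycin (13 mm) in 13–17 mm → Intermediate
Amoxicillin-clavulanate (2 μg/mL) in 2–4 μg/mL ⇒ Intermediate
Clarithromycin 4 μg/mL: = 4 μg/mL → intermediate
Daptomycin (0.5 μg/mL) = 0.5 μg/mL ⇒ intermediate
Meropenem: 18 mm is ≤ 18 mm → Resistant
Susceptible: 0/6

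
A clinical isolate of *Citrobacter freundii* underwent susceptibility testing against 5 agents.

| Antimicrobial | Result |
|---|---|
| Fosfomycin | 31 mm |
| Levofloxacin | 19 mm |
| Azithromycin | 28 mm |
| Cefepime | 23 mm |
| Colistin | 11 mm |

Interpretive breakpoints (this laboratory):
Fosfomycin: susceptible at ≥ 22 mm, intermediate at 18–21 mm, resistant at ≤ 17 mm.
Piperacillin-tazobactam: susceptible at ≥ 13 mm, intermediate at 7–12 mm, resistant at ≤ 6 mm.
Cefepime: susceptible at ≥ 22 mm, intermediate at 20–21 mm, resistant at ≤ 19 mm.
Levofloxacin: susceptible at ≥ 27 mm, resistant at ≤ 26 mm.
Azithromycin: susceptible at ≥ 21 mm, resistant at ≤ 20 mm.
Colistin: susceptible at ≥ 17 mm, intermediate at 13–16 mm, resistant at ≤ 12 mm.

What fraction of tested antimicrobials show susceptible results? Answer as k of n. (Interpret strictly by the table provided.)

Fosfomycin 31 mm: ≥ 22 mm → S
Levofloxacin 19 mm: ≤ 26 mm ⇒ R
Azithromycin: 28 mm is ≥ 21 mm → S
Cefepime 23 mm: ≥ 22 mm → susceptible
Colistin (11 mm) ≤ 12 mm ⇒ R
Susceptible: 3/5

3 of 5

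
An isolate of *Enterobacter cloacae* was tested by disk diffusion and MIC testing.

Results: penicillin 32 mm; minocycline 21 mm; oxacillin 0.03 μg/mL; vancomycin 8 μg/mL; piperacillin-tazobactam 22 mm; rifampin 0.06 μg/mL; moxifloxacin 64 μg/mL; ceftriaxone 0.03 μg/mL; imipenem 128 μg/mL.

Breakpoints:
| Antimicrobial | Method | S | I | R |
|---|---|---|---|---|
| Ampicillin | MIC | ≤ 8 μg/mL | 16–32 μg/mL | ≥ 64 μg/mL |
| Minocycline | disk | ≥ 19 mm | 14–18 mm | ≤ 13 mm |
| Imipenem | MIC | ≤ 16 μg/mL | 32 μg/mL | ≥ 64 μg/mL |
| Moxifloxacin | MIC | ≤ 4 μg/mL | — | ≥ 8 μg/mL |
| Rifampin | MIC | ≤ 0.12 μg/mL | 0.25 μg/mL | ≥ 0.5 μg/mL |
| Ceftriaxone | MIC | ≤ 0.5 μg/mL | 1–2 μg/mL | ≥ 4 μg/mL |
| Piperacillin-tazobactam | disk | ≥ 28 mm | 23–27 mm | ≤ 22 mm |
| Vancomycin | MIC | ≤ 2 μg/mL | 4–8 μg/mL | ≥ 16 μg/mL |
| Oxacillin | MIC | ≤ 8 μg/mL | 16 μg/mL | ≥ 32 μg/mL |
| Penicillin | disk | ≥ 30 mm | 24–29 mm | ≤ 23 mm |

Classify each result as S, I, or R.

Penicillin: 32 mm is ≥ 30 mm ⇒ Susceptible
Minocycline: 21 mm is ≥ 19 mm ⇒ susceptible
Oxacillin: 0.03 μg/mL is ≤ 8 μg/mL ⇒ susceptible
Vancomycin: 8 μg/mL is in 4–8 μg/mL ⇒ I
Piperacillin-tazobactam 22 mm: ≤ 22 mm — Resistant
Rifampin (0.06 μg/mL) ≤ 0.12 μg/mL — susceptible
Moxifloxacin 64 μg/mL: ≥ 8 μg/mL ⇒ Resistant
Ceftriaxone: 0.03 μg/mL is ≤ 0.5 μg/mL → Susceptible
Imipenem: 128 μg/mL is ≥ 64 μg/mL ⇒ resistant

S, S, S, I, R, S, R, S, R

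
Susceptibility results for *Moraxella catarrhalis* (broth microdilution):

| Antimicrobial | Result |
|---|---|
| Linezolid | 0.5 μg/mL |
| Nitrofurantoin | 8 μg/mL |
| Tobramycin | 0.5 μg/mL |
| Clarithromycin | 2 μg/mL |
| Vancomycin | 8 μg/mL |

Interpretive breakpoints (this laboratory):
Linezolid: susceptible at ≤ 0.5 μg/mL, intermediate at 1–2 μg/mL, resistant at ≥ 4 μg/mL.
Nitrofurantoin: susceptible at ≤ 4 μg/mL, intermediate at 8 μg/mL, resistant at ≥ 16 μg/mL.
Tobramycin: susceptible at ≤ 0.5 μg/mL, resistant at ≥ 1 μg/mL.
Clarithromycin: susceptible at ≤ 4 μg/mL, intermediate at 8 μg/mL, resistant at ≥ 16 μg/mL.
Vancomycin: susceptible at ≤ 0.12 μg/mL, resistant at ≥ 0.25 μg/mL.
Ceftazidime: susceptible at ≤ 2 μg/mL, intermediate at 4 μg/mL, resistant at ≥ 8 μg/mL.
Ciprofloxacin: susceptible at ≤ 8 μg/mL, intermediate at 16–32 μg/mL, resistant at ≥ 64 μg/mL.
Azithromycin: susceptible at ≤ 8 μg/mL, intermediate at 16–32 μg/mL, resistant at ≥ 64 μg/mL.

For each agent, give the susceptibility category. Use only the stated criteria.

S, I, S, S, R

Linezolid 0.5 μg/mL: ≤ 0.5 μg/mL ⇒ S
Nitrofurantoin: 8 μg/mL is = 8 μg/mL ⇒ Intermediate
Tobramycin (0.5 μg/mL) ≤ 0.5 μg/mL — S
Clarithromycin (2 μg/mL) ≤ 4 μg/mL → S
Vancomycin 8 μg/mL: ≥ 0.25 μg/mL — resistant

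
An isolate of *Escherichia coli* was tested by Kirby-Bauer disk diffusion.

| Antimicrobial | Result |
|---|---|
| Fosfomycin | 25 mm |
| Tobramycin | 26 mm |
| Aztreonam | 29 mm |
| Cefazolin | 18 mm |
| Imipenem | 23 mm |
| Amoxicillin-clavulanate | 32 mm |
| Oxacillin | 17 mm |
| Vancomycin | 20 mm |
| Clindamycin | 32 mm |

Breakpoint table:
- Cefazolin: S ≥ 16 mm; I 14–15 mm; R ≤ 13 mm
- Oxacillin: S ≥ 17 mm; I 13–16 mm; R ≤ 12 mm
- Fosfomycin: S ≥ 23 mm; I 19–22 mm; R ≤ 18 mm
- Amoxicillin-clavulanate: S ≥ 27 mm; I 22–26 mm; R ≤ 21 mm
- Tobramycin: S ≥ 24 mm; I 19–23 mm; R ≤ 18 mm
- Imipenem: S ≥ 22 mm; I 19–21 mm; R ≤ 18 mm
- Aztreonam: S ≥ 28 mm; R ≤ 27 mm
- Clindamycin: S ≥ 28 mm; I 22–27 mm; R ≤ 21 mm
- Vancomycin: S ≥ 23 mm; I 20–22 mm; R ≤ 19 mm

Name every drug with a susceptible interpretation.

fosfomycin, tobramycin, aztreonam, cefazolin, imipenem, amoxicillin-clavulanate, oxacillin, clindamycin

Fosfomycin (25 mm) ≥ 23 mm → susceptible
Tobramycin: 26 mm is ≥ 24 mm — Susceptible
Aztreonam 29 mm: ≥ 28 mm ⇒ Susceptible
Cefazolin: 18 mm is ≥ 16 mm → S
Imipenem: 23 mm is ≥ 22 mm → S
Amoxicillin-clavulanate (32 mm) ≥ 27 mm — Susceptible
Oxacillin 17 mm: ≥ 17 mm ⇒ S
Vancomycin (20 mm) in 20–22 mm → I
Clindamycin (32 mm) ≥ 28 mm ⇒ susceptible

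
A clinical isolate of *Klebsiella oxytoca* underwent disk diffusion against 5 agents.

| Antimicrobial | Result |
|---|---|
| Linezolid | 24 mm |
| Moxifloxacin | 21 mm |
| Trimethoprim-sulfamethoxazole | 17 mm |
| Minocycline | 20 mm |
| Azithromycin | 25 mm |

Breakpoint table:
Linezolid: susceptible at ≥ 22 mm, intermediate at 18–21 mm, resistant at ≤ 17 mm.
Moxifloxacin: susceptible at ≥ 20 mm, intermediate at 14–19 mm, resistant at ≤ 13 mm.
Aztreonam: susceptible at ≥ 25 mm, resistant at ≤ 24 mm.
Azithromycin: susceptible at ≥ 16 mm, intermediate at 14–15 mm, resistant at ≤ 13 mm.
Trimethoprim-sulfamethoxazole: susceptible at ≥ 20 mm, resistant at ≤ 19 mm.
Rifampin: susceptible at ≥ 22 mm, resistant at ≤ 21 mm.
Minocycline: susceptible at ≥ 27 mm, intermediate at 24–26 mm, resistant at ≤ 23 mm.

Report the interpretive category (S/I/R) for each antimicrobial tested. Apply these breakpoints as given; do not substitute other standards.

S, S, R, R, S

Linezolid: 24 mm is ≥ 22 mm ⇒ susceptible
Moxifloxacin: 21 mm is ≥ 20 mm → S
Trimethoprim-sulfamethoxazole (17 mm) ≤ 19 mm — resistant
Minocycline (20 mm) ≤ 23 mm — resistant
Azithromycin: 25 mm is ≥ 16 mm — susceptible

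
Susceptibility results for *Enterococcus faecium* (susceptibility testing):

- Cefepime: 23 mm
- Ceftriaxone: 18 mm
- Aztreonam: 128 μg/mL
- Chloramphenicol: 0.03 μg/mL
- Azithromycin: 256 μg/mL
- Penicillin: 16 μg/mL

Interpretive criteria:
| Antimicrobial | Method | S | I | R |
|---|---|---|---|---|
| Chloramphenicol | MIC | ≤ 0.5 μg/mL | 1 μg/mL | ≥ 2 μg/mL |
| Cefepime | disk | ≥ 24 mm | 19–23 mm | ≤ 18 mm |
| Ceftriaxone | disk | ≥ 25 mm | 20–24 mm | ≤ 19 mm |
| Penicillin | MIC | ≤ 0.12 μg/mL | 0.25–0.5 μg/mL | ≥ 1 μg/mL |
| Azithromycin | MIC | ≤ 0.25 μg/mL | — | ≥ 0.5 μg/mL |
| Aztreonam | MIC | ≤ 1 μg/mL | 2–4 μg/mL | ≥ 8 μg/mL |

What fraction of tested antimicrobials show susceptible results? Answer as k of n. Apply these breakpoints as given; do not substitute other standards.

1 of 6

Cefepime (23 mm) in 19–23 mm ⇒ intermediate
Ceftriaxone (18 mm) ≤ 19 mm — resistant
Aztreonam (128 μg/mL) ≥ 8 μg/mL ⇒ Resistant
Chloramphenicol (0.03 μg/mL) ≤ 0.5 μg/mL ⇒ S
Azithromycin 256 μg/mL: ≥ 0.5 μg/mL ⇒ Resistant
Penicillin 16 μg/mL: ≥ 1 μg/mL — Resistant
Susceptible: 1/6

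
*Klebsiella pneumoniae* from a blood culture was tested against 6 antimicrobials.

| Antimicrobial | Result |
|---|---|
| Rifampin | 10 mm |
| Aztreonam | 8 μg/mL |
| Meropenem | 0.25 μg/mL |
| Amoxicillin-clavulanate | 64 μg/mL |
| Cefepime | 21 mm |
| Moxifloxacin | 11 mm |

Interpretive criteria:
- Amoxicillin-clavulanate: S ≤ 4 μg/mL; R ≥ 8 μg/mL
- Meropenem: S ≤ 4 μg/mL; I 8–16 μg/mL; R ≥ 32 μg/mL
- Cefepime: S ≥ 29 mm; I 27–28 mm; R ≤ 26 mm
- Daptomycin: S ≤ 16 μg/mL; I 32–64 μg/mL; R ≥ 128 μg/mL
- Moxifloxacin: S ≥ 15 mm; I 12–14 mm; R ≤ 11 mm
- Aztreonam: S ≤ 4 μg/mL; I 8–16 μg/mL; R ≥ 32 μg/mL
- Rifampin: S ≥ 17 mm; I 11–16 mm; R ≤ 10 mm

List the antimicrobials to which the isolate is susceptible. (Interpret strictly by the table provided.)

meropenem

Rifampin 10 mm: ≤ 10 mm ⇒ Resistant
Aztreonam (8 μg/mL) in 8–16 μg/mL — Intermediate
Meropenem 0.25 μg/mL: ≤ 4 μg/mL → Susceptible
Amoxicillin-clavulanate (64 μg/mL) ≥ 8 μg/mL ⇒ R
Cefepime (21 mm) ≤ 26 mm — Resistant
Moxifloxacin (11 mm) ≤ 11 mm — R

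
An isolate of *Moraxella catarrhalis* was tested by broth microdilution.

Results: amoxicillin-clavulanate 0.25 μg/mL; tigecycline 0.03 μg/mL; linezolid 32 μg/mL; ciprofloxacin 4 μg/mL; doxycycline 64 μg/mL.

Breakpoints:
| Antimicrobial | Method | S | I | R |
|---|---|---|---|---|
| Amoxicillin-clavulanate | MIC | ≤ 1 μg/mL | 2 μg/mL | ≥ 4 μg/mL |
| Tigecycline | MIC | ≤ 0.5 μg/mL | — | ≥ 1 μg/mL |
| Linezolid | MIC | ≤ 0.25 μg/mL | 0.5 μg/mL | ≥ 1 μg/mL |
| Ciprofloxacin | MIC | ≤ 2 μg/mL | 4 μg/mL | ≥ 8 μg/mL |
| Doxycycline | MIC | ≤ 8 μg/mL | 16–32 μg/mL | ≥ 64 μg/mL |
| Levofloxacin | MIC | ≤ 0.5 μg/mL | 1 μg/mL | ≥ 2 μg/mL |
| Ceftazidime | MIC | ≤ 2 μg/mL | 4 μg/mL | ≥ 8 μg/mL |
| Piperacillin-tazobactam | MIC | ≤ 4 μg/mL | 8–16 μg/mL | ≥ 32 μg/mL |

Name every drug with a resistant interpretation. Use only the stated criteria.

linezolid, doxycycline

Amoxicillin-clavulanate (0.25 μg/mL) ≤ 1 μg/mL — S
Tigecycline 0.03 μg/mL: ≤ 0.5 μg/mL ⇒ susceptible
Linezolid: 32 μg/mL is ≥ 1 μg/mL — resistant
Ciprofloxacin 4 μg/mL: = 4 μg/mL — intermediate
Doxycycline: 64 μg/mL is ≥ 64 μg/mL — Resistant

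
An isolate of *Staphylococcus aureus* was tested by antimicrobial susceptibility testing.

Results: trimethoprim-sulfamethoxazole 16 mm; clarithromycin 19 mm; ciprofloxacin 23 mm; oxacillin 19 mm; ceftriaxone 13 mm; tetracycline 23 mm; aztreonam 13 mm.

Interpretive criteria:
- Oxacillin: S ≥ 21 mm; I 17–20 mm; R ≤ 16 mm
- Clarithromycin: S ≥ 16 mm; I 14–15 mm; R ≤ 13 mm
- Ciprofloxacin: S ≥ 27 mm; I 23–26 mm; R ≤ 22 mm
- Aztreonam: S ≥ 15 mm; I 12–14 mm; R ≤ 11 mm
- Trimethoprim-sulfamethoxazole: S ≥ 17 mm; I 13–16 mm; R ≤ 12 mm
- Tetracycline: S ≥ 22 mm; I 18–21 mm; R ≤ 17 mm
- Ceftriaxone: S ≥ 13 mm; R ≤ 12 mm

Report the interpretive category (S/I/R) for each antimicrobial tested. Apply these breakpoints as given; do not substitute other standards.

Trimethoprim-sulfamethoxazole: 16 mm is in 13–16 mm → Intermediate
Clarithromycin: 19 mm is ≥ 16 mm — susceptible
Ciprofloxacin (23 mm) in 23–26 mm → Intermediate
Oxacillin: 19 mm is in 17–20 mm → intermediate
Ceftriaxone: 13 mm is ≥ 13 mm — S
Tetracycline (23 mm) ≥ 22 mm — susceptible
Aztreonam (13 mm) in 12–14 mm ⇒ I

I, S, I, I, S, S, I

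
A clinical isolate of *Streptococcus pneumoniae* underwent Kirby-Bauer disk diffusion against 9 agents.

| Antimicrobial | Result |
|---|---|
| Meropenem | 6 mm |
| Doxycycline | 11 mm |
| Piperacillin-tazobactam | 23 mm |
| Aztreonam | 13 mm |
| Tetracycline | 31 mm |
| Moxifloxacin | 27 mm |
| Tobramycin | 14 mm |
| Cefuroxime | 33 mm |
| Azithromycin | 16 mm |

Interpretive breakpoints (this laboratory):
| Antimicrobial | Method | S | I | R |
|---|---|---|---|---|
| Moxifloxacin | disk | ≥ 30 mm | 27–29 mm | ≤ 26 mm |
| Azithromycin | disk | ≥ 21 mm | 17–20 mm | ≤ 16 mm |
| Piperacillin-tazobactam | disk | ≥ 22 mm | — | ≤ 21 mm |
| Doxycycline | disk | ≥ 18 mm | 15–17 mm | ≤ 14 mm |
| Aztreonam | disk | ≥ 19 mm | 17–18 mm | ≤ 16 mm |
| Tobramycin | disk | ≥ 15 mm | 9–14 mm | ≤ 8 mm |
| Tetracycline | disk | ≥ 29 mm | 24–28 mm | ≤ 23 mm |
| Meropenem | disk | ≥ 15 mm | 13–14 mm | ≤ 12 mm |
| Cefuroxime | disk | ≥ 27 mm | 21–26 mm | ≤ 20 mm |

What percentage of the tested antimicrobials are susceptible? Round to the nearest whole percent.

33%

Meropenem 6 mm: ≤ 12 mm ⇒ Resistant
Doxycycline (11 mm) ≤ 14 mm — R
Piperacillin-tazobactam (23 mm) ≥ 22 mm — susceptible
Aztreonam: 13 mm is ≤ 16 mm — R
Tetracycline: 31 mm is ≥ 29 mm — S
Moxifloxacin: 27 mm is in 27–29 mm ⇒ I
Tobramycin (14 mm) in 9–14 mm → Intermediate
Cefuroxime (33 mm) ≥ 27 mm ⇒ Susceptible
Azithromycin 16 mm: ≤ 16 mm — resistant
Susceptible: 3/9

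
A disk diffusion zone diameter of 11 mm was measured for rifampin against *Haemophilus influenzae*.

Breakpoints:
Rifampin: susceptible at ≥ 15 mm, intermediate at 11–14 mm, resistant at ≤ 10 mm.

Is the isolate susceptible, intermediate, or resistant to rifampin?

Rifampin 11 mm: in 11–14 mm — Intermediate

I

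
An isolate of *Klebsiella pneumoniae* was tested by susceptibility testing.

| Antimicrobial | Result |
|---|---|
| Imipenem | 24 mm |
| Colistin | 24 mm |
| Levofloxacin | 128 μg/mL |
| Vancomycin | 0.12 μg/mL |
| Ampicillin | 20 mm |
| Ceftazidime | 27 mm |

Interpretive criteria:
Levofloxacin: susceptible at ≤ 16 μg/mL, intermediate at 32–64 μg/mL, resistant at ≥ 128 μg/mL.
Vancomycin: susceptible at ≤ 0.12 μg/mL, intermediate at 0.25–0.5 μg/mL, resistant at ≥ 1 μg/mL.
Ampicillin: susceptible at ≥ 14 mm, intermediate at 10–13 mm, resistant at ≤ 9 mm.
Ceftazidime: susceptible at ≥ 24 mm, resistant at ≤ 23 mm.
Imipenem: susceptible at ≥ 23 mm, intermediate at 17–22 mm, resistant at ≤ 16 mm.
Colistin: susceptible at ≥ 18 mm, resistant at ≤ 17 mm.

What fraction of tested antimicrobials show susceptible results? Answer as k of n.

5 of 6

Imipenem (24 mm) ≥ 23 mm → susceptible
Colistin: 24 mm is ≥ 18 mm → Susceptible
Levofloxacin (128 μg/mL) ≥ 128 μg/mL → R
Vancomycin 0.12 μg/mL: ≤ 0.12 μg/mL ⇒ susceptible
Ampicillin 20 mm: ≥ 14 mm ⇒ Susceptible
Ceftazidime 27 mm: ≥ 24 mm — susceptible
Susceptible: 5/6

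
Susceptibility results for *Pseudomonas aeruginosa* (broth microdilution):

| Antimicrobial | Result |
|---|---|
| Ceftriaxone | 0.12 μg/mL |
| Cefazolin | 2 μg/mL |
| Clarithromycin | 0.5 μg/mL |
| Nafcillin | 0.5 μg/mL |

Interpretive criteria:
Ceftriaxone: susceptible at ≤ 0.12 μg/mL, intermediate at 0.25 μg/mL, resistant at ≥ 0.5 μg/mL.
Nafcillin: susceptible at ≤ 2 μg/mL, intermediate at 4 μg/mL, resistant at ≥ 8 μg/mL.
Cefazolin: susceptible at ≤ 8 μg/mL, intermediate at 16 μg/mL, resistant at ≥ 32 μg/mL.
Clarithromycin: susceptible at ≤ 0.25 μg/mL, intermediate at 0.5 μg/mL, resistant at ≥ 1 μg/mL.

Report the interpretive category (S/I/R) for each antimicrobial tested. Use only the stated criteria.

Ceftriaxone (0.12 μg/mL) ≤ 0.12 μg/mL — susceptible
Cefazolin: 2 μg/mL is ≤ 8 μg/mL — susceptible
Clarithromycin 0.5 μg/mL: = 0.5 μg/mL ⇒ Intermediate
Nafcillin 0.5 μg/mL: ≤ 2 μg/mL → susceptible

S, S, I, S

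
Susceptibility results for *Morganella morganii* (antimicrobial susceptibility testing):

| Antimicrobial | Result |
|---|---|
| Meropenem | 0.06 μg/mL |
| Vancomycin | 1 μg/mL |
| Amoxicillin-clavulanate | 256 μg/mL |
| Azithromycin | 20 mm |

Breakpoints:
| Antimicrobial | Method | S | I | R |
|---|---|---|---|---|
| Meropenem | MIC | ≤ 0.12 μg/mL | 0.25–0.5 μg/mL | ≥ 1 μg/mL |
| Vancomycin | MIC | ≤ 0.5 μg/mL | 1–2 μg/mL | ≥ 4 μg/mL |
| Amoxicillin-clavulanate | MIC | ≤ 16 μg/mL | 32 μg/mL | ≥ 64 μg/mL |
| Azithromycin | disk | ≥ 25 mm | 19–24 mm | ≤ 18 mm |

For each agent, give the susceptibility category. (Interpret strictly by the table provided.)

S, I, R, I

Meropenem: 0.06 μg/mL is ≤ 0.12 μg/mL — S
Vancomycin: 1 μg/mL is in 1–2 μg/mL → Intermediate
Amoxicillin-clavulanate 256 μg/mL: ≥ 64 μg/mL → resistant
Azithromycin 20 mm: in 19–24 mm ⇒ I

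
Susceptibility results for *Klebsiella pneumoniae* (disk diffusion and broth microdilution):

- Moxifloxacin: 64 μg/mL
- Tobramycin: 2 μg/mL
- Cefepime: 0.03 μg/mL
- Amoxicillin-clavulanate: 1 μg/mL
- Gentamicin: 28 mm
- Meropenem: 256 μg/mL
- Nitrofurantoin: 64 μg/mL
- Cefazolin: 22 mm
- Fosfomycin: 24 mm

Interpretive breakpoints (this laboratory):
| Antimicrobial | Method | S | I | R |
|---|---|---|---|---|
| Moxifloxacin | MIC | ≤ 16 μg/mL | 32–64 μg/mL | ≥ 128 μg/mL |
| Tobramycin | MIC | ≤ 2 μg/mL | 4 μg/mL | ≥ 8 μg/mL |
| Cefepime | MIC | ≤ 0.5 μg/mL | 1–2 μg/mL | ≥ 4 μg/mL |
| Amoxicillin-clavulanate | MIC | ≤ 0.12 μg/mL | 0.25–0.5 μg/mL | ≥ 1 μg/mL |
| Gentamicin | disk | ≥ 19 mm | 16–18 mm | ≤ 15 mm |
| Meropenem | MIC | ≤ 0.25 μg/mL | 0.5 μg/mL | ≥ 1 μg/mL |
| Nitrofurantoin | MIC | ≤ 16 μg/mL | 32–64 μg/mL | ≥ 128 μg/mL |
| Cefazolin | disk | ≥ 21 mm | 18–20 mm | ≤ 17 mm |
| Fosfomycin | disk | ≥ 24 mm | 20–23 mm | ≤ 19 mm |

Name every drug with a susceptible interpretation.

tobramycin, cefepime, gentamicin, cefazolin, fosfomycin

Moxifloxacin (64 μg/mL) in 32–64 μg/mL → intermediate
Tobramycin: 2 μg/mL is ≤ 2 μg/mL → S
Cefepime 0.03 μg/mL: ≤ 0.5 μg/mL — S
Amoxicillin-clavulanate 1 μg/mL: ≥ 1 μg/mL — R
Gentamicin: 28 mm is ≥ 19 mm → S
Meropenem 256 μg/mL: ≥ 1 μg/mL → Resistant
Nitrofurantoin: 64 μg/mL is in 32–64 μg/mL — Intermediate
Cefazolin 22 mm: ≥ 21 mm — S
Fosfomycin 24 mm: ≥ 24 mm ⇒ Susceptible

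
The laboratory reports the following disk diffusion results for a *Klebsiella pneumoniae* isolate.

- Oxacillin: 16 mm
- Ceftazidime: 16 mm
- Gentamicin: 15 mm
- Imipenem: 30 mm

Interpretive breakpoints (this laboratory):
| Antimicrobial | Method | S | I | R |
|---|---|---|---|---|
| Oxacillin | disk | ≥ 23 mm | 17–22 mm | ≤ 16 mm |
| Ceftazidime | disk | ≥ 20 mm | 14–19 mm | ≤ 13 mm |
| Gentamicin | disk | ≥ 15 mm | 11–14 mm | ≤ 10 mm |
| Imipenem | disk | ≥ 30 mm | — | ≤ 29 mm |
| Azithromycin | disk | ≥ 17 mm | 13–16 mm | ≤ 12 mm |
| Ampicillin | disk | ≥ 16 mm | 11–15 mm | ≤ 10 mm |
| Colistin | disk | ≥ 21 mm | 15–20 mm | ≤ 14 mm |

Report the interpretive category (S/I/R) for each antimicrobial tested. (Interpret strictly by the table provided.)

Oxacillin (16 mm) ≤ 16 mm → R
Ceftazidime (16 mm) in 14–19 mm ⇒ Intermediate
Gentamicin 15 mm: ≥ 15 mm — S
Imipenem 30 mm: ≥ 30 mm ⇒ Susceptible

R, I, S, S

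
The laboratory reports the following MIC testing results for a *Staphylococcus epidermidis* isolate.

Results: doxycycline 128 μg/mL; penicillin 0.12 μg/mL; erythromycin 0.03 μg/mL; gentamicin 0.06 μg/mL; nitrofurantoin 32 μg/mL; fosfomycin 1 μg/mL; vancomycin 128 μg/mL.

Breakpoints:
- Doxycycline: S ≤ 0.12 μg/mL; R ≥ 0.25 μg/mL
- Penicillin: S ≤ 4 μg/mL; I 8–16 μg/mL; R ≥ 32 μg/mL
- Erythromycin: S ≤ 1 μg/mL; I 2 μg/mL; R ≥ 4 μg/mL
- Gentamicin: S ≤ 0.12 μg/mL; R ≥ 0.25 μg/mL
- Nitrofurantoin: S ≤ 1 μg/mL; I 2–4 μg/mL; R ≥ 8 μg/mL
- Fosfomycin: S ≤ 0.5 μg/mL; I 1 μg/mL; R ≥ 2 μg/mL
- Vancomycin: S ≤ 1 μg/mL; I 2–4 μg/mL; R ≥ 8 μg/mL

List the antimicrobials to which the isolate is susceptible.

Doxycycline (128 μg/mL) ≥ 0.25 μg/mL ⇒ R
Penicillin 0.12 μg/mL: ≤ 4 μg/mL — Susceptible
Erythromycin: 0.03 μg/mL is ≤ 1 μg/mL — Susceptible
Gentamicin (0.06 μg/mL) ≤ 0.12 μg/mL ⇒ susceptible
Nitrofurantoin: 32 μg/mL is ≥ 8 μg/mL — Resistant
Fosfomycin: 1 μg/mL is = 1 μg/mL → intermediate
Vancomycin (128 μg/mL) ≥ 8 μg/mL — resistant

penicillin, erythromycin, gentamicin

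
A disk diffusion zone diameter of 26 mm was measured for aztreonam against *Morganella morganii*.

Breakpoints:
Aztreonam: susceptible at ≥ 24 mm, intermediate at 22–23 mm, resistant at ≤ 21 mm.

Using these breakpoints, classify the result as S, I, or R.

Susceptible

Aztreonam: 26 mm is ≥ 24 mm → susceptible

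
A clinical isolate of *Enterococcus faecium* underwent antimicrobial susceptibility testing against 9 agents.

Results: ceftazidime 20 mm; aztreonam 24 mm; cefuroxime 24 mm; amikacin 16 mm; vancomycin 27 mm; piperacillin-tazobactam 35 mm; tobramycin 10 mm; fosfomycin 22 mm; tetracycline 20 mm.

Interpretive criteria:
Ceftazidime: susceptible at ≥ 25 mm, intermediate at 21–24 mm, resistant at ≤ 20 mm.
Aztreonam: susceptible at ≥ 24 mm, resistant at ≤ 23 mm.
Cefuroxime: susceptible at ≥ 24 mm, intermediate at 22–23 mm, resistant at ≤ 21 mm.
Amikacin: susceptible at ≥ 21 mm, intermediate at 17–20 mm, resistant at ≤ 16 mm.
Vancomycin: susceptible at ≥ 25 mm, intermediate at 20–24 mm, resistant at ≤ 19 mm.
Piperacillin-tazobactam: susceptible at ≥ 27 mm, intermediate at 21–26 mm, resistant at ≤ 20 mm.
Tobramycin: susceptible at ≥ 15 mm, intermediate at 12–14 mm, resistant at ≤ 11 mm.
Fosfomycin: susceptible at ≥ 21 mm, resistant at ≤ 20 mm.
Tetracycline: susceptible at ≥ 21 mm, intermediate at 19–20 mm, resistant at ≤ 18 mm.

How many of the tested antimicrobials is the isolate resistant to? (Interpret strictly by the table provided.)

3

Ceftazidime (20 mm) ≤ 20 mm ⇒ Resistant
Aztreonam 24 mm: ≥ 24 mm → S
Cefuroxime: 24 mm is ≥ 24 mm ⇒ susceptible
Amikacin 16 mm: ≤ 16 mm → Resistant
Vancomycin (27 mm) ≥ 25 mm ⇒ Susceptible
Piperacillin-tazobactam: 35 mm is ≥ 27 mm ⇒ S
Tobramycin (10 mm) ≤ 11 mm — Resistant
Fosfomycin (22 mm) ≥ 21 mm → S
Tetracycline (20 mm) in 19–20 mm → I
Resistant: 3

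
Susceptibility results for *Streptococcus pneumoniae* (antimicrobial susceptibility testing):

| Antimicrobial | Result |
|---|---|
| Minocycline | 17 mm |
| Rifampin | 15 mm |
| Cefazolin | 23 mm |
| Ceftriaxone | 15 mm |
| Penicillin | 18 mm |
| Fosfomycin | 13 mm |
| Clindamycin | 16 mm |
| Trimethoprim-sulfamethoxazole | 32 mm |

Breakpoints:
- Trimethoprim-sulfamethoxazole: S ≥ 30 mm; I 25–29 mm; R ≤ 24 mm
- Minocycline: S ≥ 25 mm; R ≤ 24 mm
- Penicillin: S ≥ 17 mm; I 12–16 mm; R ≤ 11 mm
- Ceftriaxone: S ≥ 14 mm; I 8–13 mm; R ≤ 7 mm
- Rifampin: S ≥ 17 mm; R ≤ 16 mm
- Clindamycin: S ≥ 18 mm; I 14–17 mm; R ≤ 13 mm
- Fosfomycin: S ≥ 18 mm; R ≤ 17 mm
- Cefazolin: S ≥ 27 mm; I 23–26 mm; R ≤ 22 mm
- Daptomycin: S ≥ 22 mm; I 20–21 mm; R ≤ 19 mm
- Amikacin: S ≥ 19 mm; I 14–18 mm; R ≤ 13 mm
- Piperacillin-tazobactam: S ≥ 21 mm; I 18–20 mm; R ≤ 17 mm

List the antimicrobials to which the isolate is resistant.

minocycline, rifampin, fosfomycin

Minocycline: 17 mm is ≤ 24 mm — R
Rifampin: 15 mm is ≤ 16 mm → Resistant
Cefazolin 23 mm: in 23–26 mm → Intermediate
Ceftriaxone (15 mm) ≥ 14 mm ⇒ Susceptible
Penicillin 18 mm: ≥ 17 mm ⇒ susceptible
Fosfomycin: 13 mm is ≤ 17 mm — R
Clindamycin: 16 mm is in 14–17 mm ⇒ I
Trimethoprim-sulfamethoxazole 32 mm: ≥ 30 mm → susceptible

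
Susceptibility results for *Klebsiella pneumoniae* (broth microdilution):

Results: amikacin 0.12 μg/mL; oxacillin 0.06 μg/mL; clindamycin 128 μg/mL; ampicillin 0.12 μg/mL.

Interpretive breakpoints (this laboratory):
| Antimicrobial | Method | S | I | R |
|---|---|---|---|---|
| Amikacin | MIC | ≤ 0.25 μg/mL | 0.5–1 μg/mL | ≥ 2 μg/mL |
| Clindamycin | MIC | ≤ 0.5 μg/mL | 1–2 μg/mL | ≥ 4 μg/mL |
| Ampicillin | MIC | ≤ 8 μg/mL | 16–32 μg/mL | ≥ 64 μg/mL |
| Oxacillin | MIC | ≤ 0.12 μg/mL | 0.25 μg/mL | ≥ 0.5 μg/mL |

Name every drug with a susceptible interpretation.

Amikacin (0.12 μg/mL) ≤ 0.25 μg/mL → S
Oxacillin: 0.06 μg/mL is ≤ 0.12 μg/mL ⇒ Susceptible
Clindamycin 128 μg/mL: ≥ 4 μg/mL → R
Ampicillin 0.12 μg/mL: ≤ 8 μg/mL → Susceptible

amikacin, oxacillin, ampicillin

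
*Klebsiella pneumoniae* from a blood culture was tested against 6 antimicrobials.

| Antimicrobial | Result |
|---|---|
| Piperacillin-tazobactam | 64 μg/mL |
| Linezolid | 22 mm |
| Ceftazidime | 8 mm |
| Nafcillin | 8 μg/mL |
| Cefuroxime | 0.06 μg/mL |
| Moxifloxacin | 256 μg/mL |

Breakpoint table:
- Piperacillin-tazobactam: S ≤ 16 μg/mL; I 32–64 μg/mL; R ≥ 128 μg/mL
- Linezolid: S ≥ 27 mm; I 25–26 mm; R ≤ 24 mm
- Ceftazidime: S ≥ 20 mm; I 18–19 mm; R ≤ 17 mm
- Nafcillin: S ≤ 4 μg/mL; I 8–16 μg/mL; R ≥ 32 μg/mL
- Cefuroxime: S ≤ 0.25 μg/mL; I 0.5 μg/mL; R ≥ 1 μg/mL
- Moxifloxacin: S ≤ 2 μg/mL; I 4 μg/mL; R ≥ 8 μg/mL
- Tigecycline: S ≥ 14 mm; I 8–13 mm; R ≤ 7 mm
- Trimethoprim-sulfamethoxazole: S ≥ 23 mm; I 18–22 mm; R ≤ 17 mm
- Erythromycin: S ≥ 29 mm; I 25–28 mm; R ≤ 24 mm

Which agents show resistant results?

Piperacillin-tazobactam (64 μg/mL) in 32–64 μg/mL → Intermediate
Linezolid (22 mm) ≤ 24 mm — Resistant
Ceftazidime 8 mm: ≤ 17 mm → Resistant
Nafcillin: 8 μg/mL is in 8–16 μg/mL → intermediate
Cefuroxime (0.06 μg/mL) ≤ 0.25 μg/mL — S
Moxifloxacin 256 μg/mL: ≥ 8 μg/mL → Resistant

linezolid, ceftazidime, moxifloxacin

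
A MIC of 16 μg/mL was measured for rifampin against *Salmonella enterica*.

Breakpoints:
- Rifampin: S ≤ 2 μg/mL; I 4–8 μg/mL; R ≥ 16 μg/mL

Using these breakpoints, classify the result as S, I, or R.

Resistant

Rifampin (16 μg/mL) ≥ 16 μg/mL → resistant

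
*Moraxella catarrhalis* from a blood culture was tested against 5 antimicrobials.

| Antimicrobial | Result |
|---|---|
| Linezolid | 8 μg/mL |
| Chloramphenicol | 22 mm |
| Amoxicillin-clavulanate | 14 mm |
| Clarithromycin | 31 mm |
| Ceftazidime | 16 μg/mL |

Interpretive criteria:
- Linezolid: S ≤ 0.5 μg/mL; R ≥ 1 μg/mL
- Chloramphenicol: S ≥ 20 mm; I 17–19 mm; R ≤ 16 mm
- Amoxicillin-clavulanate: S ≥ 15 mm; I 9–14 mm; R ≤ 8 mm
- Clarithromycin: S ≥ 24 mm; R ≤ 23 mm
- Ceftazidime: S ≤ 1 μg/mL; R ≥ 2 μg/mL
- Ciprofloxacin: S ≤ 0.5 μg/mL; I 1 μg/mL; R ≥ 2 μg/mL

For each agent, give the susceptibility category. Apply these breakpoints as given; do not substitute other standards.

Linezolid: 8 μg/mL is ≥ 1 μg/mL — R
Chloramphenicol: 22 mm is ≥ 20 mm ⇒ susceptible
Amoxicillin-clavulanate (14 mm) in 9–14 mm ⇒ Intermediate
Clarithromycin 31 mm: ≥ 24 mm — S
Ceftazidime (16 μg/mL) ≥ 2 μg/mL — Resistant

R, S, I, S, R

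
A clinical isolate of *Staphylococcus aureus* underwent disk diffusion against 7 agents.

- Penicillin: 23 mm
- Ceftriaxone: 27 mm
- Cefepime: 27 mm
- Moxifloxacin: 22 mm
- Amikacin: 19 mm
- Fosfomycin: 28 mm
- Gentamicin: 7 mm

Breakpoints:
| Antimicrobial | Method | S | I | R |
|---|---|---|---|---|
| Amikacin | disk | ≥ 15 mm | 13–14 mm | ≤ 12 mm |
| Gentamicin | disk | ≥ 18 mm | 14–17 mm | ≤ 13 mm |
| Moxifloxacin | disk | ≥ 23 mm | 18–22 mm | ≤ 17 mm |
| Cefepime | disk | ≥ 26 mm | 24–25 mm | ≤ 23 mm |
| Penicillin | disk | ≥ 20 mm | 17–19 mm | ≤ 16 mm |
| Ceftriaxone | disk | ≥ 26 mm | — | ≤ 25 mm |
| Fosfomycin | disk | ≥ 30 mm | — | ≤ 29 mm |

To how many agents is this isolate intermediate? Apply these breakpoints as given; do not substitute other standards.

Penicillin (23 mm) ≥ 20 mm → S
Ceftriaxone 27 mm: ≥ 26 mm → S
Cefepime: 27 mm is ≥ 26 mm — susceptible
Moxifloxacin (22 mm) in 18–22 mm → intermediate
Amikacin 19 mm: ≥ 15 mm ⇒ Susceptible
Fosfomycin: 28 mm is ≤ 29 mm ⇒ resistant
Gentamicin: 7 mm is ≤ 13 mm → Resistant
Intermediate: 1

1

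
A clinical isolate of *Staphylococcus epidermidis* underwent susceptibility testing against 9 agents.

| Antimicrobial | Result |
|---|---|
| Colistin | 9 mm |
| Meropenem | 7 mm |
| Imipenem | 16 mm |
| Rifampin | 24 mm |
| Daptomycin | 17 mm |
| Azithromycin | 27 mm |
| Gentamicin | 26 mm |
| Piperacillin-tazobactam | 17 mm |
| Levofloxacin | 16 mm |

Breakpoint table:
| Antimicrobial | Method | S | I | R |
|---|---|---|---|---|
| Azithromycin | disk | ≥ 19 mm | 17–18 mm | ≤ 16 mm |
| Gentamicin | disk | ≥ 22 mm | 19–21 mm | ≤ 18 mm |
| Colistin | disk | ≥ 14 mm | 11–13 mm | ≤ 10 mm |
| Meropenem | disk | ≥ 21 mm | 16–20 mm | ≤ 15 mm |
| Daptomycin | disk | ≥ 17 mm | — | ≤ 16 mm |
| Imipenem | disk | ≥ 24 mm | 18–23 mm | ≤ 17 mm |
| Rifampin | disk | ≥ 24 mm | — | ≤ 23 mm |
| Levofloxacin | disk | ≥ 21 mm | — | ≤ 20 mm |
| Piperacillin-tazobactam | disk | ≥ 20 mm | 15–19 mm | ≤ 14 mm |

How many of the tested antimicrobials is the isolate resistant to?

4

Colistin (9 mm) ≤ 10 mm — R
Meropenem (7 mm) ≤ 15 mm — R
Imipenem 16 mm: ≤ 17 mm — Resistant
Rifampin 24 mm: ≥ 24 mm ⇒ Susceptible
Daptomycin (17 mm) ≥ 17 mm → susceptible
Azithromycin 27 mm: ≥ 19 mm → S
Gentamicin: 26 mm is ≥ 22 mm — Susceptible
Piperacillin-tazobactam 17 mm: in 15–19 mm → Intermediate
Levofloxacin: 16 mm is ≤ 20 mm — Resistant
Resistant: 4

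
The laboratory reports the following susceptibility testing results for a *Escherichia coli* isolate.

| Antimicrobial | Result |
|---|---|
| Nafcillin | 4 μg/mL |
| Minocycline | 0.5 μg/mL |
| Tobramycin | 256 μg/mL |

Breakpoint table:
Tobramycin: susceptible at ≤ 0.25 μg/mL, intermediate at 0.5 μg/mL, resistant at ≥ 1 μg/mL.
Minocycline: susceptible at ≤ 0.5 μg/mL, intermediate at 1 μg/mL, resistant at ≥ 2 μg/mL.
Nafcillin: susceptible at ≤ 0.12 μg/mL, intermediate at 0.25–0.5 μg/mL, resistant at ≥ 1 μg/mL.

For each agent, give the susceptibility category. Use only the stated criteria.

R, S, R

Nafcillin: 4 μg/mL is ≥ 1 μg/mL ⇒ R
Minocycline: 0.5 μg/mL is ≤ 0.5 μg/mL ⇒ Susceptible
Tobramycin: 256 μg/mL is ≥ 1 μg/mL ⇒ Resistant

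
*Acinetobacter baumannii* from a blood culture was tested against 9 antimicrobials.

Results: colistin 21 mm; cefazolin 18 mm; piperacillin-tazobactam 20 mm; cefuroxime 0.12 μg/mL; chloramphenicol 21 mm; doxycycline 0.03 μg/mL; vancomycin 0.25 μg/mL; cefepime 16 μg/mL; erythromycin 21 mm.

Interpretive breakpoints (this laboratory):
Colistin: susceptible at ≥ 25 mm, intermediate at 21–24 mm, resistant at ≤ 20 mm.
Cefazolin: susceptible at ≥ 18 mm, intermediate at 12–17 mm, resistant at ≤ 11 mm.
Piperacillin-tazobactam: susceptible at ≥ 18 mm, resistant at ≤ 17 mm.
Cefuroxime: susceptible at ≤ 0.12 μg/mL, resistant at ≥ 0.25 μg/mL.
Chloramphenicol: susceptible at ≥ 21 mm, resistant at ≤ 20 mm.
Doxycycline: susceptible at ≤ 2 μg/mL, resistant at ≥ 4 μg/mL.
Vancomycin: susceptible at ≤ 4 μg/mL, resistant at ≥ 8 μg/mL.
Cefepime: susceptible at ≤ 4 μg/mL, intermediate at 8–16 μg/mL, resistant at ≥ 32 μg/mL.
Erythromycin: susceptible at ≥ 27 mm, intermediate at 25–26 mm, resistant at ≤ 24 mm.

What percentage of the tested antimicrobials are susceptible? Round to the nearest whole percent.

Colistin (21 mm) in 21–24 mm → I
Cefazolin (18 mm) ≥ 18 mm ⇒ susceptible
Piperacillin-tazobactam 20 mm: ≥ 18 mm ⇒ Susceptible
Cefuroxime: 0.12 μg/mL is ≤ 0.12 μg/mL ⇒ Susceptible
Chloramphenicol 21 mm: ≥ 21 mm → susceptible
Doxycycline: 0.03 μg/mL is ≤ 2 μg/mL → S
Vancomycin (0.25 μg/mL) ≤ 4 μg/mL ⇒ susceptible
Cefepime: 16 μg/mL is in 8–16 μg/mL ⇒ Intermediate
Erythromycin (21 mm) ≤ 24 mm ⇒ resistant
Susceptible: 6/9

67%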